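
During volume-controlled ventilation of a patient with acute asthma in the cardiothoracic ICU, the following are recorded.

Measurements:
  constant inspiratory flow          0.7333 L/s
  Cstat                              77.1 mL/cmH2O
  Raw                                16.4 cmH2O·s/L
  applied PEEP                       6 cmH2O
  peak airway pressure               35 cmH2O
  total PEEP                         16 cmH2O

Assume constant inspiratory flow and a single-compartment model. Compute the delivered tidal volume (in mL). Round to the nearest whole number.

Total PEEP = 16 cmH2O (set 6 + intrinsic 10); this is the baseline alveolar pressure.
Equation of motion (constant flow): PIP = Vt/C + R·V̇ + PEEP.
Vt/C = PIP − R·V̇ − PEEP = 35 − 12.026 − 16 = 6.974 cmH2O.
Vt = C × 6.974 = 77.1 × 6.974 = 537.7 mL.

538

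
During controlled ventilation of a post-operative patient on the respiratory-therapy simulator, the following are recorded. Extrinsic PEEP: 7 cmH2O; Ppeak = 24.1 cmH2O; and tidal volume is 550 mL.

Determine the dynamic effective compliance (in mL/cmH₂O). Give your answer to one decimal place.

Dynamic compliance = Vt / (PIP − PEEP) = 550 / (24.1 − 7) = 550 / 17.1 = 32.164 mL/cmH2O.

32.2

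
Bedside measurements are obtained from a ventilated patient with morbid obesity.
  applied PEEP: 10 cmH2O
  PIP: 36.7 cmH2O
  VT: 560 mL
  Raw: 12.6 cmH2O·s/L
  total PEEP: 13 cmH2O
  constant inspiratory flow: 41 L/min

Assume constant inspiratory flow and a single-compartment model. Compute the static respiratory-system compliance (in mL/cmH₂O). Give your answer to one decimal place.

37.1

Flow: 41 L/min ÷ 60 = 0.6833 L/s.
Total PEEP = 13 cmH2O (set 10 + intrinsic 3); this is the baseline alveolar pressure.
Equation of motion (constant flow): PIP = Vt/C + R·V̇ + PEEP.
Vt/C = PIP − R·V̇ − PEEP = 36.7 − 12.6×0.6833 − 13 = 36.7 − 8.61 − 13 = 15.09 cmH2O.
C = Vt / 15.09 = 560 / 15.09 = 37.111 mL/cmH2O.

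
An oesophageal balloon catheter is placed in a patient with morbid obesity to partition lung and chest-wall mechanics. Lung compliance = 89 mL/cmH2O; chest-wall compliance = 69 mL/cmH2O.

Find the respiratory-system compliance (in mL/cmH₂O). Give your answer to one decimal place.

38.9

Lung and chest wall are elastances in series: 1/Crs = 1/CL + 1/Ccw.
1/Crs = 1/89 + 1/69 = 0.02573.
Crs = 38.865 mL/cmH2O.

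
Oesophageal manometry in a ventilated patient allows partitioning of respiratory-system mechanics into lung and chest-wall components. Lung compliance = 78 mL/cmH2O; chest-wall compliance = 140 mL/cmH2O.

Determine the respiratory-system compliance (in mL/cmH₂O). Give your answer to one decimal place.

50.1

Lung and chest wall are elastances in series: 1/Crs = 1/CL + 1/Ccw.
1/Crs = 1/78 + 1/140 = 0.01996.
Crs = 50.1 mL/cmH2O.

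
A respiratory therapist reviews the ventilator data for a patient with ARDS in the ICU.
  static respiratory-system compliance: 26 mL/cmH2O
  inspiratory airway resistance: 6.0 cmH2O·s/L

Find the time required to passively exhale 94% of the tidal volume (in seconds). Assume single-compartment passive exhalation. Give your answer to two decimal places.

0.44

τ = R × C = 6.0 × 26 mL/cmH2O = 6.0 × 0.026 L/cmH2O = 0.156 s.
Exhaled fraction f = 1 − e^(−t/τ) → t = −τ·ln(1 − f) = −0.156·ln(0.06) = 0.4389 s.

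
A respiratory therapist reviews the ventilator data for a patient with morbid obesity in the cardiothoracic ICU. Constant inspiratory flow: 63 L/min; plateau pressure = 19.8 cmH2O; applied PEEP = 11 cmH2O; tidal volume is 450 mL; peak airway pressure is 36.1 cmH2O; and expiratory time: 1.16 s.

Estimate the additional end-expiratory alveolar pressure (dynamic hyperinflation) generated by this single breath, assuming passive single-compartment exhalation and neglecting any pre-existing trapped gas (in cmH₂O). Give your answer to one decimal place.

2.0

Flow: 63 L/min ÷ 60 = 1.05 L/s.
R = (PIP − Pplat)/V̇ = (36.1 − 19.8) / 1.05 = 16.3/1.05 = 15.524 cmH2O·s/L.
C = Vt/(Pplat − PEEP) = 450.0 / (19.8 − 11) = 450.0/8.8 = 51.136 mL/cmH2O.
τ = R × C = 15.524 × 0.05114 L/cmH2O = 0.7939 s.
Fraction remaining = e^(−Te/τ) = e^(−1.16/0.7939) = 0.232; trapped volume = 450.0 × 0.232 = 104.4 mL.
Additional alveolar pressure from trapping ≈ V_trapped / C = 104.4 / 51.136 = 2.042 cmH2O.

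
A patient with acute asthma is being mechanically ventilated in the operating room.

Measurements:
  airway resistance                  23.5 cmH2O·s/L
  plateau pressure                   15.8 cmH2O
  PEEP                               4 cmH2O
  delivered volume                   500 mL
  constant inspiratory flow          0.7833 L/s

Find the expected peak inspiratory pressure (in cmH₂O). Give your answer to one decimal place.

34.2

PIP = Pplat + Raw × flow = 15.8 + 23.5 × 0.7833 = 15.8 + 18.408 = 34.208 cmH2O.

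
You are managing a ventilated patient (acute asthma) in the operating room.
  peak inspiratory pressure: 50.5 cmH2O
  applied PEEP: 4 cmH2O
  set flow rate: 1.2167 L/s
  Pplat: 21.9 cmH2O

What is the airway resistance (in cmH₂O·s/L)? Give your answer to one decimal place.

23.5

Raw = (PIP − Pplat) / flow = (50.5 − 21.9) / 1.2167 = 28.6 / 1.2167 = 23.506 cmH2O·s/L.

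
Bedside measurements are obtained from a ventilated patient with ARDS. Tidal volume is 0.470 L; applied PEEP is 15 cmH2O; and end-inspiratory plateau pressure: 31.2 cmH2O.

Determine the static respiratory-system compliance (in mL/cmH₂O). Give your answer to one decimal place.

29.0

Cstat = Vt / (Pplat − PEEP) = 470 / (31.2 − 15) = 470 / 16.2 = 29.012 mL/cmH2O.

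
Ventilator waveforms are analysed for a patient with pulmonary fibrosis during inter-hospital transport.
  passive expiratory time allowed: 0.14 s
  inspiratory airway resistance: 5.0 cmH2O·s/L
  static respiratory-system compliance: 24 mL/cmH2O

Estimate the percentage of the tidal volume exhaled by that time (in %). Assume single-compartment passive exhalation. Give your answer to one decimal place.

68.9

τ = R × C = 5.0 × 24 mL/cmH2O = 5.0 × 0.024 L/cmH2O = 0.12 s.
Passive exhalation: V(t)/V₀ = e^(−t/τ) = e^(−0.14/0.12) = 0.3114.
Fraction exhaled = 1 − 0.3114 = 0.6886 → 68.86%.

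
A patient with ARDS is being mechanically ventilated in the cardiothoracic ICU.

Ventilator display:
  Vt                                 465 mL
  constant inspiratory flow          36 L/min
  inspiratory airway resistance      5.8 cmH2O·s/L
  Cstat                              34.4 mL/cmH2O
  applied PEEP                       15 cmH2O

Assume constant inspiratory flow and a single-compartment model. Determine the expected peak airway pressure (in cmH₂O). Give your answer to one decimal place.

Flow: 36 L/min ÷ 60 = 0.6 L/s.
Equation of motion (constant flow): PIP = Vt/C + R·V̇ + PEEP.
PIP = 465/34.4 + 5.8×0.6 + 15 = 13.517 + 3.48 + 15 = 31.997 cmH2O.

32.0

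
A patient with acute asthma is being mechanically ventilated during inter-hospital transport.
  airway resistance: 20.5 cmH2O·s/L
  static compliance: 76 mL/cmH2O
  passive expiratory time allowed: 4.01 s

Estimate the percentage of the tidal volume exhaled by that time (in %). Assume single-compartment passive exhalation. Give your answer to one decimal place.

92.4

τ = R × C = 20.5 × 76 mL/cmH2O = 20.5 × 0.076 L/cmH2O = 1.558 s.
Passive exhalation: V(t)/V₀ = e^(−t/τ) = e^(−4.01/1.558) = 0.07624.
Fraction exhaled = 1 − 0.07624 = 0.9238 → 92.38%.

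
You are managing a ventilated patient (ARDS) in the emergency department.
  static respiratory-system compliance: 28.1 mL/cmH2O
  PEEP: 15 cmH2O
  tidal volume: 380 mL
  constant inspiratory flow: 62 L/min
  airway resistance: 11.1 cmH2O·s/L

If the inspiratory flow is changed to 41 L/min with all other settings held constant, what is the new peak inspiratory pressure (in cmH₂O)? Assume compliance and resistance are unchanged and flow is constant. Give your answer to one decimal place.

36.1

Flow: 62 L/min ÷ 60 = 1.0333 L/s.
New flow: 41 L/min ÷ 60 = 0.6833 L/s.
PIP = Vt/C + R·V̇ + PEEP (constant-flow equation of motion).
Only the resistive term changes: ΔPIP = R × ΔV̇ = 11.1 × (0.6833 − 1.0333) = 11.1 × -0.35 = -3.885 cmH2O.
Original PIP = 380/28.1 + 11.1×1.0333 + 15 = 39.993 cmH2O; new PIP = 39.993 + (-3.885) = 36.108 cmH2O.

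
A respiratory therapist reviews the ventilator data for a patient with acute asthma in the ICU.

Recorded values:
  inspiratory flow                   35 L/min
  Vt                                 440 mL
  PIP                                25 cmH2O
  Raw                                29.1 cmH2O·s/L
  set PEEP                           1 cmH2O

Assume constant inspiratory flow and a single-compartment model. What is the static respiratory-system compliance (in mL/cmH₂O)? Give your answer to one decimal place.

Flow: 35 L/min ÷ 60 = 0.5833 L/s.
Equation of motion (constant flow): PIP = Vt/C + R·V̇ + PEEP.
Vt/C = PIP − R·V̇ − PEEP = 25 − 29.1×0.5833 − 1 = 25 − 16.974 − 1 = 7.026 cmH2O.
C = Vt / 7.026 = 440 / 7.026 = 62.625 mL/cmH2O.

62.6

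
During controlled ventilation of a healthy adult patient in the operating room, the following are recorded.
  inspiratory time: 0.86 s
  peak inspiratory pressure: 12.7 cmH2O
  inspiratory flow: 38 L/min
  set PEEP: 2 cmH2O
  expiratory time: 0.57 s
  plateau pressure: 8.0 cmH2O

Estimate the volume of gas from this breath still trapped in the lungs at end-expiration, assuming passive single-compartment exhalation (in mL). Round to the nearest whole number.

234

Flow: 38 L/min ÷ 60 = 0.6333 L/s.
Vt = flow × Ti = 0.6333 L/s × 0.86 s × 1000 mL/L = 544.64 mL.
R = (PIP − Pplat)/V̇ = (12.7 − 8.0) / 0.6333 = 4.7/0.6333 = 7.421 cmH2O·s/L.
C = Vt/(Pplat − PEEP) = 544.64 / (8.0 − 2) = 544.64/6.0 = 90.773 mL/cmH2O.
τ = R × C = 7.421 × 0.09077 L/cmH2O = 0.6736 s.
Fraction remaining = e^(−Te/τ) = e^(−0.57/0.6736) = 0.429.
Trapped volume = 544.64 × 0.429 = 233.65 mL.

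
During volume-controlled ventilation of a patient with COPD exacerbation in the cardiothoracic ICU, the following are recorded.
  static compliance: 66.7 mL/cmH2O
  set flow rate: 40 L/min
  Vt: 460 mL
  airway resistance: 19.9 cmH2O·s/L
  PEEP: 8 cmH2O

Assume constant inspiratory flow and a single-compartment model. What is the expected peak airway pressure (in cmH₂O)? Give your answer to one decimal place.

Flow: 40 L/min ÷ 60 = 0.6667 L/s.
Equation of motion (constant flow): PIP = Vt/C + R·V̇ + PEEP.
PIP = 460/66.7 + 19.9×0.6667 + 8 = 6.897 + 13.267 + 8 = 28.164 cmH2O.

28.2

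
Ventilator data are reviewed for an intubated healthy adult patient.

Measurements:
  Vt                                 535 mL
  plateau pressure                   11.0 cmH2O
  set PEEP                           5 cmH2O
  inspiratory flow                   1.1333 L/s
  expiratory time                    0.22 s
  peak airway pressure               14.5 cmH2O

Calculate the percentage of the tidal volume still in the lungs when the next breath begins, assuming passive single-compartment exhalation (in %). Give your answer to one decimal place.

45.0

R = (PIP − Pplat)/V̇ = (14.5 − 11.0) / 1.1333 = 3.5/1.1333 = 3.088 cmH2O·s/L.
C = Vt/(Pplat − PEEP) = 535.0 / (11.0 − 5) = 535.0/6.0 = 89.167 mL/cmH2O.
τ = R × C = 3.088 × 0.08917 L/cmH2O = 0.2754 s.
Fraction remaining at end-expiration = e^(−Te/τ) = e^(−0.22/0.2754) = 0.4499 → 44.99%.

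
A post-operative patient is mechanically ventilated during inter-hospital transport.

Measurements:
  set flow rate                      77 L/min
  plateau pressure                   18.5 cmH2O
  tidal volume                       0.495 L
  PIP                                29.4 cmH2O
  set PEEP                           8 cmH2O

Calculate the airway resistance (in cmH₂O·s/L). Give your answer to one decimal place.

Flow: 77 L/min ÷ 60 = 1.2833 L/s.
Raw = (PIP − Pplat) / flow = (29.4 − 18.5) / 1.2833 = 10.9 / 1.2833 = 8.494 cmH2O·s/L.

8.5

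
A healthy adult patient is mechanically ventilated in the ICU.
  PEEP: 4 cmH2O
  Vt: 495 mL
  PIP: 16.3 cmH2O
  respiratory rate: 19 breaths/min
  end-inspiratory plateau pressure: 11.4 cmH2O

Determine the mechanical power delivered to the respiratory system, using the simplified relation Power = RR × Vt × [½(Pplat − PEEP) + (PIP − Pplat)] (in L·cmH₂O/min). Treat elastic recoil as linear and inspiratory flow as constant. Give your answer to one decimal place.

80.9

Per-breath work = Vt × [½(Pplat−PEEP) + (PIP−Pplat)] = 0.495 × [0.5×7.4 + 4.9] = 0.495 × 8.6 = 4.257 L·cmH2O.
Power = 19 × 4.257 = 80.883 L·cmH2O/min.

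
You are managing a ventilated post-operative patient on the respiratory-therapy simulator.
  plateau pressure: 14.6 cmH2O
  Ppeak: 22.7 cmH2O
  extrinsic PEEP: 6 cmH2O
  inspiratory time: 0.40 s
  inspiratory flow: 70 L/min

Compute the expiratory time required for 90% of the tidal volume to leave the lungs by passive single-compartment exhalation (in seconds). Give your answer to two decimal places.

Flow: 70 L/min ÷ 60 = 1.1667 L/s.
Vt = flow × Ti = 1.1667 L/s × 0.40 s × 1000 mL/L = 466.68 mL.
R = (PIP − Pplat)/V̇ = (22.7 − 14.6) / 1.1667 = 8.1/1.1667 = 6.943 cmH2O·s/L.
C = Vt/(Pplat − PEEP) = 466.68 / (14.6 − 6) = 466.68/8.6 = 54.265 mL/cmH2O.
τ = R × C = 6.943 × 0.05427 L/cmH2O = 0.3768 s.
t = −τ·ln(1 − 0.90) = −0.3768·ln(0.1) = 0.8676 s.

0.87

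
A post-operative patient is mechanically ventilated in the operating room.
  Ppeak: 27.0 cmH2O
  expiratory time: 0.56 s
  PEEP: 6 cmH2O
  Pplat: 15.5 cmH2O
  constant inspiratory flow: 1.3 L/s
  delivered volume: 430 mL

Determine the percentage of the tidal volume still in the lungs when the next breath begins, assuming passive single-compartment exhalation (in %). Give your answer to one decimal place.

R = (PIP − Pplat)/V̇ = (27.0 − 15.5) / 1.3 = 11.5/1.3 = 8.846 cmH2O·s/L.
C = Vt/(Pplat − PEEP) = 430.0 / (15.5 − 6) = 430.0/9.5 = 45.263 mL/cmH2O.
τ = R × C = 8.846 × 0.04526 L/cmH2O = 0.4004 s.
Fraction remaining at end-expiration = e^(−Te/τ) = e^(−0.56/0.4004) = 0.2469 → 24.69%.

24.7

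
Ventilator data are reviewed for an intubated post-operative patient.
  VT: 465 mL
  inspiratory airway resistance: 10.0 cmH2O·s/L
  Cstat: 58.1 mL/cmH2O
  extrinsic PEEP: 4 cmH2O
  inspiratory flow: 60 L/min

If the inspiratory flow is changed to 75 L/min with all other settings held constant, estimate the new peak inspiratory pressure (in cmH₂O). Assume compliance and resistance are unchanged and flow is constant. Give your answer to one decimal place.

24.5

Flow: 60 L/min ÷ 60 = 1 L/s.
New flow: 75 L/min ÷ 60 = 1.25 L/s.
PIP = Vt/C + R·V̇ + PEEP (constant-flow equation of motion).
Only the resistive term changes: ΔPIP = R × ΔV̇ = 10.0 × (1.25 − 1) = 10.0 × 0.25 = 2.5 cmH2O.
Original PIP = 465/58.1 + 10.0×1 + 4 = 22.003 cmH2O; new PIP = 22.003 + (2.5) = 24.503 cmH2O.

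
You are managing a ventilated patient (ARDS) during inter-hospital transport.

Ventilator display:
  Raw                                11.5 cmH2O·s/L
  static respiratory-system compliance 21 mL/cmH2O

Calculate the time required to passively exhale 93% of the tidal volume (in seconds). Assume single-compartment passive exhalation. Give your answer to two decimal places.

τ = R × C = 11.5 × 21 mL/cmH2O = 11.5 × 0.021 L/cmH2O = 0.2415 s.
Exhaled fraction f = 1 − e^(−t/τ) → t = −τ·ln(1 − f) = −0.2415·ln(0.07) = 0.6422 s.

0.64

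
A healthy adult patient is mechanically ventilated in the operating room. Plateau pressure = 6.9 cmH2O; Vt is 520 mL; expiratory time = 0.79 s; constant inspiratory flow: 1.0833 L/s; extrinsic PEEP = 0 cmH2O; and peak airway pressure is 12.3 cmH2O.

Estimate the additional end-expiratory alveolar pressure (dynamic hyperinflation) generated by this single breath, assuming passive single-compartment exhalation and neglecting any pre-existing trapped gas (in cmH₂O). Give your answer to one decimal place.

R = (PIP − Pplat)/V̇ = (12.3 − 6.9) / 1.0833 = 5.4/1.0833 = 4.985 cmH2O·s/L.
C = Vt/(Pplat − PEEP) = 520.0 / (6.9 − 0) = 520.0/6.9 = 75.362 mL/cmH2O.
τ = R × C = 4.985 × 0.07536 L/cmH2O = 0.3757 s.
Fraction remaining = e^(−Te/τ) = e^(−0.79/0.3757) = 0.1221; trapped volume = 520.0 × 0.1221 = 63.492 mL.
Additional alveolar pressure from trapping ≈ V_trapped / C = 63.492 / 75.362 = 0.8425 cmH2O.

0.8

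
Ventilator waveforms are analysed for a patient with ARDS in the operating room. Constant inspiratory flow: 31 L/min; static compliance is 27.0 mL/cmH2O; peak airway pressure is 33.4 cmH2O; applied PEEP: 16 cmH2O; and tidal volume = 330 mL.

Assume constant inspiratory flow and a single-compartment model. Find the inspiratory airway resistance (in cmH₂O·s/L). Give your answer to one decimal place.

Flow: 31 L/min ÷ 60 = 0.5167 L/s.
Equation of motion (constant flow): PIP = Vt/C + R·V̇ + PEEP.
R·V̇ = PIP − Vt/C − PEEP = 33.4 − 330/27.0 − 16 = 33.4 − 12.222 − 16 = 5.178 cmH2O.
R = 5.178 / 0.5167 = 10.021 cmH2O·s/L.

10.0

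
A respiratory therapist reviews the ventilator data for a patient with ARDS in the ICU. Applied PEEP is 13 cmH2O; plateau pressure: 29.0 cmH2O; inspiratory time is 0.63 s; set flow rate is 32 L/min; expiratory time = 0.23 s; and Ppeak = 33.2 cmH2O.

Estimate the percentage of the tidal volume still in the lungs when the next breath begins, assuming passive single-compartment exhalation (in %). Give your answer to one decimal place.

Flow: 32 L/min ÷ 60 = 0.5333 L/s.
Vt = flow × Ti = 0.5333 L/s × 0.63 s × 1000 mL/L = 335.98 mL.
R = (PIP − Pplat)/V̇ = (33.2 − 29.0) / 0.5333 = 4.2/0.5333 = 7.875 cmH2O·s/L.
C = Vt/(Pplat − PEEP) = 335.98 / (29.0 − 13) = 335.98/16.0 = 20.999 mL/cmH2O.
τ = R × C = 7.875 × 0.021 L/cmH2O = 0.1654 s.
Fraction remaining at end-expiration = e^(−Te/τ) = e^(−0.23/0.1654) = 0.2489 → 24.89%.

24.9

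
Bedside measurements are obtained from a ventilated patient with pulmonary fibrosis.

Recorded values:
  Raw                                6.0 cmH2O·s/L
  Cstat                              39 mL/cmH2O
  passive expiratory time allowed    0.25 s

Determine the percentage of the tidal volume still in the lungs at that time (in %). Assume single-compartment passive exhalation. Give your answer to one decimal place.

34.4

τ = R × C = 6.0 × 39 mL/cmH2O = 6.0 × 0.039 L/cmH2O = 0.234 s.
Passive exhalation: V(t)/V₀ = e^(−t/τ) = e^(−0.25/0.234) = 0.3436.
Fraction remaining = 0.3436 → 34.36%.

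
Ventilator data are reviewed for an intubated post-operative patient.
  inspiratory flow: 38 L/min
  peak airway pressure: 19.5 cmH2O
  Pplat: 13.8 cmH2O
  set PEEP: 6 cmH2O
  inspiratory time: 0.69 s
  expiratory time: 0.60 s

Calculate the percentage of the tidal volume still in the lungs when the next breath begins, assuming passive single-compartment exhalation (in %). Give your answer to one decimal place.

30.4

Flow: 38 L/min ÷ 60 = 0.6333 L/s.
Vt = flow × Ti = 0.6333 L/s × 0.69 s × 1000 mL/L = 436.98 mL.
R = (PIP − Pplat)/V̇ = (19.5 − 13.8) / 0.6333 = 5.7/0.6333 = 9.0 cmH2O·s/L.
C = Vt/(Pplat − PEEP) = 436.98 / (13.8 − 6) = 436.98/7.8 = 56.023 mL/cmH2O.
τ = R × C = 9.0 × 0.05602 L/cmH2O = 0.5042 s.
Fraction remaining at end-expiration = e^(−Te/τ) = e^(−0.60/0.5042) = 0.3042 → 30.42%.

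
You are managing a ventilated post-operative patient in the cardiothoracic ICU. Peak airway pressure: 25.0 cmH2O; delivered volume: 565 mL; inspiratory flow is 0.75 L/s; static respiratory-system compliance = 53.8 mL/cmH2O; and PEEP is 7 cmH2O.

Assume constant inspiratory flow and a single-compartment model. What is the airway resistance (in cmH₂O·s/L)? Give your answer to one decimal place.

10.0

Equation of motion (constant flow): PIP = Vt/C + R·V̇ + PEEP.
R·V̇ = PIP − Vt/C − PEEP = 25.0 − 565/53.8 − 7 = 25.0 − 10.502 − 7 = 7.498 cmH2O.
R = 7.498 / 0.75 = 9.997 cmH2O·s/L.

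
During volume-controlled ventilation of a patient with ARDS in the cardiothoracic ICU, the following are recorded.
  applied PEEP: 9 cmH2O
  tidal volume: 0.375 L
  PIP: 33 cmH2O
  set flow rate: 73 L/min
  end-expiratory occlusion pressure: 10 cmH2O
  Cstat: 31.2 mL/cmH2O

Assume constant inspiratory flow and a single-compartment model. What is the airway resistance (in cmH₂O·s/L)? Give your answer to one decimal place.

Flow: 73 L/min ÷ 60 = 1.2167 L/s.
Total PEEP = 10 cmH2O (set 9 + intrinsic 1); this is the baseline alveolar pressure.
Equation of motion (constant flow): PIP = Vt/C + R·V̇ + PEEP.
R·V̇ = PIP − Vt/C − PEEP = 33 − 375/31.2 − 10 = 33 − 12.019 − 10 = 10.981 cmH2O.
R = 10.981 / 1.2167 = 9.025 cmH2O·s/L.

9.0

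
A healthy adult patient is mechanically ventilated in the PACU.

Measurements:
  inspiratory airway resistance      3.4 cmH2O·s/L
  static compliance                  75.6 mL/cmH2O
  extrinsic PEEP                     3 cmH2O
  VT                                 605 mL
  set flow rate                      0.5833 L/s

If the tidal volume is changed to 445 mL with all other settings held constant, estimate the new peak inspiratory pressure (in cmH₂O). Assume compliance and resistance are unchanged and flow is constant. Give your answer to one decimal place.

10.9

PIP = Vt/C + R·V̇ + PEEP (constant-flow equation of motion).
Only the elastic term changes: ΔPIP = ΔVt / C = (445 − 605) / 75.6 = -2.116 cmH2O.
Original PIP = 605/75.6 + 3.4×0.5833 + 3 = 12.986 cmH2O; new PIP = 12.986 + (-2.116) = 10.87 cmH2O.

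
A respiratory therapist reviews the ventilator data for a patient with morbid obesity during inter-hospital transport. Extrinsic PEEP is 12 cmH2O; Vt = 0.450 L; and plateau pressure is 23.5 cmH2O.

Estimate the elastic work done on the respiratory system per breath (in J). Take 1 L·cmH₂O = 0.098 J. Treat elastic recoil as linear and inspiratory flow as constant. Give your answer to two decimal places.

0.25

Elastic work ≈ ½ × (Pplat − PEEP) × Vt = 0.5 × (23.5 − 12) × 0.450 L = 0.5 × 11.5 × 0.450 = 2.588 L·cmH2O.
× 0.098 J/(L·cmH2O) → 0.2536 J.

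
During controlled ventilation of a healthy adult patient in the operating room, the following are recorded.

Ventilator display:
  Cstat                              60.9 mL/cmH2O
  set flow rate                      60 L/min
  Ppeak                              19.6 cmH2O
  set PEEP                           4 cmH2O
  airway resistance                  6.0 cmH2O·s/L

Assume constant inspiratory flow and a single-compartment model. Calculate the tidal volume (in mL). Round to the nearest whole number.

Flow: 60 L/min ÷ 60 = 1 L/s.
Equation of motion (constant flow): PIP = Vt/C + R·V̇ + PEEP.
Vt/C = PIP − R·V̇ − PEEP = 19.6 − 6.0 − 4 = 9.6 cmH2O.
Vt = C × 9.6 = 60.9 × 9.6 = 584.64 mL.

585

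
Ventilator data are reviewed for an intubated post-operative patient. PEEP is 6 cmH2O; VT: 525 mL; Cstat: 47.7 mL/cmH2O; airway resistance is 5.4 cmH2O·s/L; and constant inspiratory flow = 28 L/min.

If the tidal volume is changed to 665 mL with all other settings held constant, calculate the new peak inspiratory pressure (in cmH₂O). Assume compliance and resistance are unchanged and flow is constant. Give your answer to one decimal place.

Flow: 28 L/min ÷ 60 = 0.4667 L/s.
PIP = Vt/C + R·V̇ + PEEP (constant-flow equation of motion).
Only the elastic term changes: ΔPIP = ΔVt / C = (665 − 525) / 47.7 = 2.935 cmH2O.
Original PIP = 525/47.7 + 5.4×0.4667 + 6 = 19.526 cmH2O; new PIP = 19.526 + (2.935) = 22.461 cmH2O.

22.5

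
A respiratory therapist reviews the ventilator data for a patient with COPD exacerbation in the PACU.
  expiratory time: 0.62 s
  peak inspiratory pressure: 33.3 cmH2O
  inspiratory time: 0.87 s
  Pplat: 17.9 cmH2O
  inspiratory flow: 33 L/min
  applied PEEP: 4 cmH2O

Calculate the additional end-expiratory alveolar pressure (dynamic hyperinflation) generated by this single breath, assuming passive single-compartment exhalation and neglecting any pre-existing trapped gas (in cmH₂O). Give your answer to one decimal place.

Flow: 33 L/min ÷ 60 = 0.55 L/s.
Vt = flow × Ti = 0.55 L/s × 0.87 s × 1000 mL/L = 478.5 mL.
R = (PIP − Pplat)/V̇ = (33.3 − 17.9) / 0.55 = 15.4/0.55 = 28.0 cmH2O·s/L.
C = Vt/(Pplat − PEEP) = 478.5 / (17.9 − 4) = 478.5/13.9 = 34.424 mL/cmH2O.
τ = R × C = 28.0 × 0.03442 L/cmH2O = 0.9638 s.
Fraction remaining = e^(−Te/τ) = e^(−0.62/0.9638) = 0.5256; trapped volume = 478.5 × 0.5256 = 251.5 mL.
Additional alveolar pressure from trapping ≈ V_trapped / C = 251.5 / 34.424 = 7.306 cmH2O.

7.3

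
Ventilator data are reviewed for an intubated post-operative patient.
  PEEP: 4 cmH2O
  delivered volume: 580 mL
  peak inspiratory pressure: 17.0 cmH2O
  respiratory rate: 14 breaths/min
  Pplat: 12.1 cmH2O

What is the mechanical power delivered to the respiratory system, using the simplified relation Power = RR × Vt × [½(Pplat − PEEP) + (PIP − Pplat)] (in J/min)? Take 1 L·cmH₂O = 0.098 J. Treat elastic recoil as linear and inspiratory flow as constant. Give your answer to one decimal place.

7.1

Per-breath work = Vt × [½(Pplat−PEEP) + (PIP−Pplat)] = 0.580 × [0.5×8.1 + 4.9] = 0.580 × 8.95 = 5.191 L·cmH2O.
Power = 14 × 5.191 = 72.674 L·cmH2O/min.
× 0.098 J/(L·cmH2O) → 7.122 J/min.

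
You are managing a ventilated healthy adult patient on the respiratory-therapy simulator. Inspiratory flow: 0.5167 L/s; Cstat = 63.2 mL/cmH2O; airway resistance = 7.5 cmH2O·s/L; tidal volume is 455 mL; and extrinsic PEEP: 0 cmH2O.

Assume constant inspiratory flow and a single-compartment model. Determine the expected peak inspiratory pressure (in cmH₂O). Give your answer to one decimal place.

Equation of motion (constant flow): PIP = Vt/C + R·V̇ + PEEP.
PIP = 455/63.2 + 7.5×0.5167 + 0 = 7.199 + 3.875 + 0 = 11.074 cmH2O.

11.1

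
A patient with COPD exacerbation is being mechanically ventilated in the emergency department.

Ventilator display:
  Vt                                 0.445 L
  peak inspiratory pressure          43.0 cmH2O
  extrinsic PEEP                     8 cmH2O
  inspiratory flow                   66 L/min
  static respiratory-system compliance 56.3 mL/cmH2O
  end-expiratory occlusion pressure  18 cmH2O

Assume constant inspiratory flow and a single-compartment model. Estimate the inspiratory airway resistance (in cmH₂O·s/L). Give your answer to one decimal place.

Flow: 66 L/min ÷ 60 = 1.1 L/s.
Total PEEP = 18 cmH2O (set 8 + intrinsic 10); this is the baseline alveolar pressure.
Equation of motion (constant flow): PIP = Vt/C + R·V̇ + PEEP.
R·V̇ = PIP − Vt/C − PEEP = 43.0 − 445/56.3 − 18 = 43.0 − 7.904 − 18 = 17.096 cmH2O.
R = 17.096 / 1.1 = 15.542 cmH2O·s/L.

15.5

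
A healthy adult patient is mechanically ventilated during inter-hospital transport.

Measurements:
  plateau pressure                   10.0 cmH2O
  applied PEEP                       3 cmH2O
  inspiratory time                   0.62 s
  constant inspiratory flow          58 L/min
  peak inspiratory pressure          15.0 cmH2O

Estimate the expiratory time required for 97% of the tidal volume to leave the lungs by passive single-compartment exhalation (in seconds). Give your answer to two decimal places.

1.55

Flow: 58 L/min ÷ 60 = 0.9667 L/s.
Vt = flow × Ti = 0.9667 L/s × 0.62 s × 1000 mL/L = 599.35 mL.
R = (PIP − Pplat)/V̇ = (15.0 − 10.0) / 0.9667 = 5.0/0.9667 = 5.172 cmH2O·s/L.
C = Vt/(Pplat − PEEP) = 599.35 / (10.0 − 3) = 599.35/7.0 = 85.621 mL/cmH2O.
τ = R × C = 5.172 × 0.08562 L/cmH2O = 0.4428 s.
t = −τ·ln(1 − 0.97) = −0.4428·ln(0.03) = 1.553 s.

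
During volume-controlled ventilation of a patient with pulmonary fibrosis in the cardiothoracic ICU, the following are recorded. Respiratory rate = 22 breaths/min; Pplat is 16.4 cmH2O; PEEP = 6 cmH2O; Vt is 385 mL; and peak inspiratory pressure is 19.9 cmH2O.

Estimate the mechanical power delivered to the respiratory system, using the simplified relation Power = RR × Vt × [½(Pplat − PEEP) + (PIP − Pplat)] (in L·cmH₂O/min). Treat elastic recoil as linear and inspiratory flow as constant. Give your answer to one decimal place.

73.7

Per-breath work = Vt × [½(Pplat−PEEP) + (PIP−Pplat)] = 0.385 × [0.5×10.4 + 3.5] = 0.385 × 8.7 = 3.35 L·cmH2O.
Power = 22 × 3.35 = 73.7 L·cmH2O/min.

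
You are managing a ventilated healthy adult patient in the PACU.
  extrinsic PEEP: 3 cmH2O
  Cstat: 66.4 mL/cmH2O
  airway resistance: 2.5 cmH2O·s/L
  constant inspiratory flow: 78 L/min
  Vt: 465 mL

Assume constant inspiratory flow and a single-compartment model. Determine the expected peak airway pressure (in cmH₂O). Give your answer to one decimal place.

13.3

Flow: 78 L/min ÷ 60 = 1.3 L/s.
Equation of motion (constant flow): PIP = Vt/C + R·V̇ + PEEP.
PIP = 465/66.4 + 2.5×1.3 + 3 = 7.003 + 3.25 + 3 = 13.253 cmH2O.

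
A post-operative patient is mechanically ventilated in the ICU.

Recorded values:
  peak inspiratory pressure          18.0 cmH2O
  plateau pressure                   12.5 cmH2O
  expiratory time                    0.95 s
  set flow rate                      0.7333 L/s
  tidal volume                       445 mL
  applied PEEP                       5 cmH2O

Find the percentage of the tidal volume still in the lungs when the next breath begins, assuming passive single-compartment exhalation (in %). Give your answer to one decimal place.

R = (PIP − Pplat)/V̇ = (18.0 − 12.5) / 0.7333 = 5.5/0.7333 = 7.5 cmH2O·s/L.
C = Vt/(Pplat − PEEP) = 445.0 / (12.5 − 5) = 445.0/7.5 = 59.333 mL/cmH2O.
τ = R × C = 7.5 × 0.05933 L/cmH2O = 0.445 s.
Fraction remaining at end-expiration = e^(−Te/τ) = e^(−0.95/0.445) = 0.1183 → 11.83%.

11.8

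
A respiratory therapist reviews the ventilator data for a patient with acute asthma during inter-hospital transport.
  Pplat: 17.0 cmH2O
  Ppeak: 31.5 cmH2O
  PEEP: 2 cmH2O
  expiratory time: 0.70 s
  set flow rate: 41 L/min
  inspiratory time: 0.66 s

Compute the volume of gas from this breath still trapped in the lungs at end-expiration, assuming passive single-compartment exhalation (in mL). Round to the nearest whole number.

151

Flow: 41 L/min ÷ 60 = 0.6833 L/s.
Vt = flow × Ti = 0.6833 L/s × 0.66 s × 1000 mL/L = 450.98 mL.
R = (PIP − Pplat)/V̇ = (31.5 − 17.0) / 0.6833 = 14.5/0.6833 = 21.221 cmH2O·s/L.
C = Vt/(Pplat − PEEP) = 450.98 / (17.0 − 2) = 450.98/15.0 = 30.065 mL/cmH2O.
τ = R × C = 21.221 × 0.03007 L/cmH2O = 0.6381 s.
Fraction remaining = e^(−Te/τ) = e^(−0.70/0.6381) = 0.3339.
Trapped volume = 450.98 × 0.3339 = 150.58 mL.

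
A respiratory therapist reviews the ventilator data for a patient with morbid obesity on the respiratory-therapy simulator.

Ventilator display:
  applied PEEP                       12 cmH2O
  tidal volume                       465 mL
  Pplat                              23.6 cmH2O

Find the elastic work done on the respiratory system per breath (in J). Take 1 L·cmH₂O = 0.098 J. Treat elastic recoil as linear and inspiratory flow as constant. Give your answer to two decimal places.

Elastic work ≈ ½ × (Pplat − PEEP) × Vt = 0.5 × (23.6 − 12) × 0.465 L = 0.5 × 11.6 × 0.465 = 2.697 L·cmH2O.
× 0.098 J/(L·cmH2O) → 0.2643 J.

0.26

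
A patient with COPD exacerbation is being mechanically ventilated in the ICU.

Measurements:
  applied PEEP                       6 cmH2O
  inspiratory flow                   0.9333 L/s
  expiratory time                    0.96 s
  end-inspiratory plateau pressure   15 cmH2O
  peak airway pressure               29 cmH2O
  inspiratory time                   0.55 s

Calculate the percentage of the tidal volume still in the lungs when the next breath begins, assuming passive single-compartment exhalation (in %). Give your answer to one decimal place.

Vt = flow × Ti = 0.9333 L/s × 0.55 s × 1000 mL/L = 513.32 mL.
R = (PIP − Pplat)/V̇ = (29 − 15) / 0.9333 = 14.0/0.9333 = 15.001 cmH2O·s/L.
C = Vt/(Pplat − PEEP) = 513.32 / (15 − 6) = 513.32/9.0 = 57.036 mL/cmH2O.
τ = R × C = 15.001 × 0.05704 L/cmH2O = 0.8557 s.
Fraction remaining at end-expiration = e^(−Te/τ) = e^(−0.96/0.8557) = 0.3257 → 32.57%.

32.6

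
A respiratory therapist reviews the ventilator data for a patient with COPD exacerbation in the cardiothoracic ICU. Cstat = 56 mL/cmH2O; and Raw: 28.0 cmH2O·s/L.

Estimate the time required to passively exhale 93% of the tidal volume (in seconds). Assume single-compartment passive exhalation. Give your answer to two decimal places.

τ = R × C = 28.0 × 56 mL/cmH2O = 28.0 × 0.056 L/cmH2O = 1.568 s.
Exhaled fraction f = 1 − e^(−t/τ) → t = −τ·ln(1 − f) = −1.568·ln(0.07) = 4.17 s.

4.17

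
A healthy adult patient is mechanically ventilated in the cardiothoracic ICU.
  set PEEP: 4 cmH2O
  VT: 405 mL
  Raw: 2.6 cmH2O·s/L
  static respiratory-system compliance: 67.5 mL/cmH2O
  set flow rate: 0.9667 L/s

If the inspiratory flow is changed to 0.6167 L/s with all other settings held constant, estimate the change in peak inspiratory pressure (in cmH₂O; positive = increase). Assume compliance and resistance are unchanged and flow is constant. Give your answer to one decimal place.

PIP = Vt/C + R·V̇ + PEEP (constant-flow equation of motion).
Only the resistive term changes: ΔPIP = R × ΔV̇ = 2.6 × (0.6167 − 0.9667) = 2.6 × -0.35 = -0.91 cmH2O.

-0.9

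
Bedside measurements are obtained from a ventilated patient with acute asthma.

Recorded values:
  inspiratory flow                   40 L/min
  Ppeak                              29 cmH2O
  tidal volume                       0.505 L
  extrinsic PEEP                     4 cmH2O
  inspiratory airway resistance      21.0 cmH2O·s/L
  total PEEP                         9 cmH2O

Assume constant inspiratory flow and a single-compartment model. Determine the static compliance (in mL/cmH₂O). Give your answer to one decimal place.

Flow: 40 L/min ÷ 60 = 0.6667 L/s.
Total PEEP = 9 cmH2O (set 4 + intrinsic 5); this is the baseline alveolar pressure.
Equation of motion (constant flow): PIP = Vt/C + R·V̇ + PEEP.
Vt/C = PIP − R·V̇ − PEEP = 29 − 21.0×0.6667 − 9 = 29 − 14.001 − 9 = 5.999 cmH2O.
C = Vt / 5.999 = 505 / 5.999 = 84.181 mL/cmH2O.

84.2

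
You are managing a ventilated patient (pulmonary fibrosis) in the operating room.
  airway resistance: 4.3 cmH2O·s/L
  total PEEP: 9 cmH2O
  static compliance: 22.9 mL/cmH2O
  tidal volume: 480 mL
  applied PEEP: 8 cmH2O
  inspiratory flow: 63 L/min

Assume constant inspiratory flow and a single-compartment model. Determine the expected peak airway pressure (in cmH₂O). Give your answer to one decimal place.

34.5

Flow: 63 L/min ÷ 60 = 1.05 L/s.
Total PEEP = 9 cmH2O (set 8 + intrinsic 1); this is the baseline alveolar pressure.
Equation of motion (constant flow): PIP = Vt/C + R·V̇ + PEEP.
PIP = 480/22.9 + 4.3×1.05 + 9 = 20.961 + 4.515 + 9 = 34.476 cmH2O.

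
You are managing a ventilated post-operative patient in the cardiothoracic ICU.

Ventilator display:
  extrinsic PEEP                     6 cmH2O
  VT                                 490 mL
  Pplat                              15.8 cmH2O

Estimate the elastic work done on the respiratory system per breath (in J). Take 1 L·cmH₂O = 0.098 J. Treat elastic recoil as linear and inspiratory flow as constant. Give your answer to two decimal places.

0.24

Elastic work ≈ ½ × (Pplat − PEEP) × Vt = 0.5 × (15.8 − 6) × 0.490 L = 0.5 × 9.8 × 0.490 = 2.401 L·cmH2O.
× 0.098 J/(L·cmH2O) → 0.2353 J.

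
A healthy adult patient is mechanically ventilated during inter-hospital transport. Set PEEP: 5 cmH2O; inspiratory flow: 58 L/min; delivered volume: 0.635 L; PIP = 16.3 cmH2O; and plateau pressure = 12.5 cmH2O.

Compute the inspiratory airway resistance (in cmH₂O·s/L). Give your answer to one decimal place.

Flow: 58 L/min ÷ 60 = 0.9667 L/s.
Raw = (PIP − Pplat) / flow = (16.3 − 12.5) / 0.9667 = 3.8 / 0.9667 = 3.931 cmH2O·s/L.

3.9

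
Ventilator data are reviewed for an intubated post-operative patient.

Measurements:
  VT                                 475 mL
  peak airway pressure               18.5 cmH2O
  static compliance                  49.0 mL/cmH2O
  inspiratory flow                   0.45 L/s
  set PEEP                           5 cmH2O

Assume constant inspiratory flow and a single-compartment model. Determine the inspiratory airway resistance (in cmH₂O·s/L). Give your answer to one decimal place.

8.5

Equation of motion (constant flow): PIP = Vt/C + R·V̇ + PEEP.
R·V̇ = PIP − Vt/C − PEEP = 18.5 − 475/49.0 − 5 = 18.5 − 9.694 − 5 = 3.806 cmH2O.
R = 3.806 / 0.45 = 8.458 cmH2O·s/L.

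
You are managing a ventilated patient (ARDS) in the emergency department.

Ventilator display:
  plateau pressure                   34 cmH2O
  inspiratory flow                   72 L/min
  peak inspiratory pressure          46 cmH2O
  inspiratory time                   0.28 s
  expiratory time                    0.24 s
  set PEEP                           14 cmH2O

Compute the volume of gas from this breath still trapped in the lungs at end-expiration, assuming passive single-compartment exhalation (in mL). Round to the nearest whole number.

Flow: 72 L/min ÷ 60 = 1.2 L/s.
Vt = flow × Ti = 1.2 L/s × 0.28 s × 1000 mL/L = 336.0 mL.
R = (PIP − Pplat)/V̇ = (46 − 34) / 1.2 = 12.0/1.2 = 10.0 cmH2O·s/L.
C = Vt/(Pplat − PEEP) = 336.0 / (34 − 14) = 336.0/20.0 = 16.8 mL/cmH2O.
τ = R × C = 10.0 × 0.0168 L/cmH2O = 0.168 s.
Fraction remaining = e^(−Te/τ) = e^(−0.24/0.168) = 0.2397.
Trapped volume = 336.0 × 0.2397 = 80.539 mL.

81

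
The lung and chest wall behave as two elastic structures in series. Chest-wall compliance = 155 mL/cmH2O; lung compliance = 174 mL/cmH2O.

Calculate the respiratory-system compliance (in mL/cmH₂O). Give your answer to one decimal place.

Lung and chest wall are elastances in series: 1/Crs = 1/CL + 1/Ccw.
1/Crs = 1/174 + 1/155 = 0.0122.
Crs = 81.967 mL/cmH2O.

82.0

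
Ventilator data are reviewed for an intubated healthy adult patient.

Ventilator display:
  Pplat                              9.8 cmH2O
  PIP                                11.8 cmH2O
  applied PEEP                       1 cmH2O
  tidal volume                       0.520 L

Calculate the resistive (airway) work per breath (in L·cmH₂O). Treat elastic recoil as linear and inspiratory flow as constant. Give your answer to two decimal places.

1.04

With constant inspiratory flow the resistive pressure is constant at PIP − Pplat = 11.8 − 9.8 = 2.0 cmH2O, so resistive work = 2.0 × 0.520 = 1.04 L·cmH2O.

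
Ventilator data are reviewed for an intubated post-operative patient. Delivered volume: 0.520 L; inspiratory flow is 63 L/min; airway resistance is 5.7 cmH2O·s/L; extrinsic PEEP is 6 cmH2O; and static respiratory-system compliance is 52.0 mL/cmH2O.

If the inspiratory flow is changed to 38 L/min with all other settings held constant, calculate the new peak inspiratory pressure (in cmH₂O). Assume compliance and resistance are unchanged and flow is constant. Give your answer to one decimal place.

19.6

Flow: 63 L/min ÷ 60 = 1.05 L/s.
New flow: 38 L/min ÷ 60 = 0.6333 L/s.
PIP = Vt/C + R·V̇ + PEEP (constant-flow equation of motion).
Only the resistive term changes: ΔPIP = R × ΔV̇ = 5.7 × (0.6333 − 1.05) = 5.7 × -0.4167 = -2.375 cmH2O.
Original PIP = 520/52.0 + 5.7×1.05 + 6 = 21.985 cmH2O; new PIP = 21.985 + (-2.375) = 19.61 cmH2O.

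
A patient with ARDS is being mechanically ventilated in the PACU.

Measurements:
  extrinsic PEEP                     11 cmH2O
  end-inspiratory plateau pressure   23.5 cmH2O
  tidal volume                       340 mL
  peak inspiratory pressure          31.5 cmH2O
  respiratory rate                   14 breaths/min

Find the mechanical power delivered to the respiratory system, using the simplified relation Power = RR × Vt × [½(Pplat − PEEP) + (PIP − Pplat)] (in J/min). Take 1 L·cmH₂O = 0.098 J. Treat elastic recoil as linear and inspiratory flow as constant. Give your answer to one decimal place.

6.6

Per-breath work = Vt × [½(Pplat−PEEP) + (PIP−Pplat)] = 0.340 × [0.5×12.5 + 8.0] = 0.340 × 14.25 = 4.845 L·cmH2O.
Power = 14 × 4.845 = 67.83 L·cmH2O/min.
× 0.098 J/(L·cmH2O) → 6.647 J/min.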